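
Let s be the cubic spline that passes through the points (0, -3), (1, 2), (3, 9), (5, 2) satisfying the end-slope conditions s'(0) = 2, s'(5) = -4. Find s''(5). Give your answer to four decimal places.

1.9565

Put σ_i = s'' at the i-th knot. Here h = (1, 2, 2) and Δ = (5, 7/2, -7/2), so the interior equations h_(i-1)·σ_(i-1) + 2(h_(i-1)+h_i)·σ_i + h_i·σ_(i+1) = 6(Δ_i − Δ_(i-1)) read
  1·σ_0 + 6·σ_1 + 2·σ_2 = 6(Δ_1 - Δ_0) = -9
  2·σ_1 + 8·σ_2 + 2·σ_3 = 6(Δ_2 - Δ_1) = -42
Clamped end conditions give two more equations: 2h_0·σ_0 + h_0·σ_1 = 6(Δ_0 - s'(0)) = 18 and h_2·σ_2 + 2h_2·σ_3 = 6(s'(5) - Δ_2) = -3.
Forward elimination and back-substitution give σ_0 = 222/23, σ_1 = -30/23, σ_2 = -249/46, σ_3 = 45/23.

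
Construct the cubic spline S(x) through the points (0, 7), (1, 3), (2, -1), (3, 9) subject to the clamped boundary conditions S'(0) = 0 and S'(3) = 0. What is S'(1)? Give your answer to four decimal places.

-7.6000

Write M_i for S''(x_i). With h_i = 1, 1, 1 and divided differences Δ_i = -4, -4, 10, the continuity of S' gives the tridiagonal system
  1·M_0 + 4·M_1 + 1·M_2 = 6(Δ_1 - Δ_0) = 0
  1·M_1 + 4·M_2 + 1·M_3 = 6(Δ_2 - Δ_1) = 84
Clamped end conditions give two more equations: 2h_0·M_0 + h_0·M_1 = 6(Δ_0 - S'(0)) = -24 and h_2·M_2 + 2h_2·M_3 = 6(S'(3) - Δ_2) = -60.
Hence M_0 = -44/5, M_1 = -32/5, M_2 = 172/5, M_3 = -236/5.
On [1, 2], S'(x) = b_1 + 2c_1·(x - 1) + 3d_1·(x - 1)² with b_1 = Δ_1 - h_1(2M_1 + M_2)/6 = -38/5, c_1 = M_1/2 = -16/5, d_1 = (M_2 - M_1)/(6h_1) = 34/5. So S'(1) = -38/5.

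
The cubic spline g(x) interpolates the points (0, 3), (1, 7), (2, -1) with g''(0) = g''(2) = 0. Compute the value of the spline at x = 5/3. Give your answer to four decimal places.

With M_i denoting the second derivative at x_i, h_i = 1, 1, and Δ_i = (y_(i+1) − y_i)/h_i = 4, -8:
  1·M_0 + 4·M_1 + 1·M_2 = 6(Δ_1 - Δ_0) = -72
Natural end conditions: M_0 = M_2 = 0.
Hence M_0 = 0, M_1 = -18, M_2 = 0.
On [1, 2], g(x) = 7 - 2·(x - 1) - 9·(x - 1)² + 3·(x - 1)³.
With (x - 1) = 2/3: g(5/3) = 23/9.

2.5556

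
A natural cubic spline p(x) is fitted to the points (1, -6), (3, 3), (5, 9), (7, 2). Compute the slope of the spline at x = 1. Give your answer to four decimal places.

Write m_i for p''(x_i). With h_i = 2, 2, 2 and divided differences Δ_i = 9/2, 3, -7/2, the continuity of p' gives the tridiagonal system
  2·m_0 + 8·m_1 + 2·m_2 = 6(Δ_1 - Δ_0) = -9
  2·m_1 + 8·m_2 + 2·m_3 = 6(Δ_2 - Δ_1) = -39
Natural end conditions: m_0 = m_3 = 0.
Solving: m_0 = 0, m_1 = 1/10, m_2 = -49/10, m_3 = 0.
On [1, 3], p'(x) = b_0 + 2c_0·(x - 1) + 3d_0·(x - 1)² with b_0 = Δ_0 - h_0(2m_0 + m_1)/6 = 67/15, c_0 = m_0/2 = 0, d_0 = (m_1 - m_0)/(6h_0) = 1/120. So p'(1) = 67/15.

4.4667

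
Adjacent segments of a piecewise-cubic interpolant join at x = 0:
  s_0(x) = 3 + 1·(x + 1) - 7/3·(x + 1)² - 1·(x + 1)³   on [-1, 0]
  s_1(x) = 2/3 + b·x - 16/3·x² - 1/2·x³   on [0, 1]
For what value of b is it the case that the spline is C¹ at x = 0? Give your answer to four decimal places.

-6.6667

s_0'(x) = 1 - 14/3·(x + 1) - 3·(x + 1)², so s_0'(0) = -20/3. On the right, s_1'(0) = b, so b = -20/3.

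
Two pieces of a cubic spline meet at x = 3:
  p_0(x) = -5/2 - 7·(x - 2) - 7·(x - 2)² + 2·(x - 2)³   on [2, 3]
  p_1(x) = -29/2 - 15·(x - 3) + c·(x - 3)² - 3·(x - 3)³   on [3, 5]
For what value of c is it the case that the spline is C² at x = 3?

-1

p_0''(x) = -14 + 12·(x - 2), so p_0''(3) = -2. On the right, p_1''(3) = 2c, so c = -1.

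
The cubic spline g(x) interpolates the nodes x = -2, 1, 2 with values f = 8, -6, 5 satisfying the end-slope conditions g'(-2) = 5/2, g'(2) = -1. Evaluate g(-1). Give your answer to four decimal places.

3.1065

Put m_i = g'' at the i-th knot. Here h = (3, 1) and Δ = (-14/3, 11), so the interior equations h_(i-1)·m_(i-1) + 2(h_(i-1)+h_i)·m_i + h_i·m_(i+1) = 6(Δ_i − Δ_(i-1)) read
  3·m_0 + 8·m_1 + 1·m_2 = 6(Δ_1 - Δ_0) = 94
Clamped end conditions give two more equations: 2h_0·m_0 + h_0·m_1 = 6(Δ_0 - g'(-2)) = -43 and h_1·m_1 + 2h_1·m_2 = 6(g'(2) - Δ_1) = -72.
Forward elimination and back-substitution give m_0 = -475/24, m_1 = 101/4, m_2 = -389/8.
On [-2, 1], g(x) = 8 + 5/2·(x + 2) - 475/48·(x + 2)² + 1081/432·(x + 2)³.
With (x + 2) = 1: g(-1) = 671/216.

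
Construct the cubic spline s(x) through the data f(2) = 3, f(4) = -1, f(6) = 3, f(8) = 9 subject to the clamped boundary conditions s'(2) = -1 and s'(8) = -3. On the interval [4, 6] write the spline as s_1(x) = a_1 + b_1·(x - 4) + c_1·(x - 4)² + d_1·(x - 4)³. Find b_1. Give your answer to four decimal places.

-0.9333

Let m_i = s''(x_i). Step sizes h_i = 2, 2, 2; slopes of the chords Δ_i = (y_(i+1) - y_i)/h_i = -2, 2, 3.
  2·m_0 + 8·m_1 + 2·m_2 = 6(Δ_1 - Δ_0) = 24
  2·m_1 + 8·m_2 + 2·m_3 = 6(Δ_2 - Δ_1) = 6
Clamped end conditions give two more equations: 2h_0·m_0 + h_0·m_1 = 6(Δ_0 - s'(2)) = -6 and h_2·m_2 + 2h_2·m_3 = 6(s'(8) - Δ_2) = -36.
Hence m_0 = -46/15, m_1 = 47/15, m_2 = 38/15, m_3 = -154/15.
On [4, 6], with s_1(x) = a_1 + b_1·(x - 4) + c_1·(x - 4)² + d_1·(x - 4)³: c_1 = m_1/2 = 47/30, d_1 = (m_2 - m_1)/(6h_1) = -1/20, b_1 = Δ_1 - h_1(2m_1 + m_2)/6 = -14/15.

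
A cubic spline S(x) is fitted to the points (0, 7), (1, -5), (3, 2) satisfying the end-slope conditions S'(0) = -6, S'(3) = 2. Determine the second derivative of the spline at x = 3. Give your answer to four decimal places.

Let M_i = S''(x_i). Step sizes h_i = 1, 2; slopes of the chords Δ_i = (y_(i+1) - y_i)/h_i = -12, 7/2.
  1·M_0 + 6·M_1 + 2·M_2 = 6(Δ_1 - Δ_0) = 93
Clamped end conditions give two more equations: 2h_0·M_0 + h_0·M_1 = 6(Δ_0 - S'(0)) = -36 and h_1·M_1 + 2h_1·M_2 = 6(S'(3) - Δ_1) = -9.
Solving: M_0 = -185/6, M_1 = 77/3, M_2 = -181/12.

-15.0833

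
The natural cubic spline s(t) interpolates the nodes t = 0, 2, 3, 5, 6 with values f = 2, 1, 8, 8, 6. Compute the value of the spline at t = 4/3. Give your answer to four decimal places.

-0.8809

Put M_i = s'' at the i-th knot. Here h = (2, 1, 2, 1) and Δ = (-1/2, 7, 0, -2), so the interior equations h_(i-1)·M_(i-1) + 2(h_(i-1)+h_i)·M_i + h_i·M_(i+1) = 6(Δ_i − Δ_(i-1)) read
  2·M_0 + 6·M_1 + 1·M_2 = 6(Δ_1 - Δ_0) = 45
  1·M_1 + 6·M_2 + 2·M_3 = 6(Δ_2 - Δ_1) = -42
  2·M_2 + 6·M_3 + 1·M_4 = 6(Δ_3 - Δ_2) = -12
Natural end conditions: M_0 = M_4 = 0.
Solving: M_0 = 0, M_1 = 278/31, M_2 = -273/31, M_3 = 29/31, M_4 = 0.
On [0, 2], s(t) = 2 - 649/186·t + 0·t² + 139/186·t³.
With t = 4/3: s(4/3) = -2212/2511.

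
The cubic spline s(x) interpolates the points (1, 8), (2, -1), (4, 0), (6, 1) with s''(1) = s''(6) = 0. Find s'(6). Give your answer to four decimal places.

Put M_i = s'' at the i-th knot. Here h = (1, 2, 2) and Δ = (-9, 1/2, 1/2), so the interior equations h_(i-1)·M_(i-1) + 2(h_(i-1)+h_i)·M_i + h_i·M_(i+1) = 6(Δ_i − Δ_(i-1)) read
  1·M_0 + 6·M_1 + 2·M_2 = 6(Δ_1 - Δ_0) = 57
  2·M_1 + 8·M_2 + 2·M_3 = 6(Δ_2 - Δ_1) = 0
Natural end conditions: M_0 = M_3 = 0.
Solving: M_0 = 0, M_1 = 114/11, M_2 = -57/22, M_3 = 0.
On [4, 6], s'(x) = b_2 + 2c_2·(x - 4) + 3d_2·(x - 4)² with b_2 = Δ_2 - h_2(2M_2 + M_3)/6 = 49/22, c_2 = M_2/2 = -57/44, d_2 = (M_3 - M_2)/(6h_2) = 19/88. So s'(6) = -4/11.

-0.3636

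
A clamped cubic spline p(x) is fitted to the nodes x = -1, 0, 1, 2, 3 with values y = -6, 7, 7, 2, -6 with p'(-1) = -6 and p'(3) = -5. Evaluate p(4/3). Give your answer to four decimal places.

5.4881

Let M_i = p''(x_i). Step sizes h_i = 1, 1, 1, 1; slopes of the chords Δ_i = (y_(i+1) - y_i)/h_i = 13, 0, -5, -8.
  1·M_0 + 4·M_1 + 1·M_2 = 6(Δ_1 - Δ_0) = -78
  1·M_1 + 4·M_2 + 1·M_3 = 6(Δ_2 - Δ_1) = -30
  1·M_2 + 4·M_3 + 1·M_4 = 6(Δ_3 - Δ_2) = -18
Clamped end conditions give two more equations: 2h_0·M_0 + h_0·M_1 = 6(Δ_0 - p'(-1)) = 114 and h_3·M_3 + 2h_3·M_4 = 6(p'(3) - Δ_3) = 18.
Forward elimination and back-substitution give M_0 = 2155/28, M_1 = -559/14, M_2 = 19/4, M_3 = -127/14, M_4 = 379/28.
On [1, 2], p(x) = 7 - 71/14·(x - 1) + 19/8·(x - 1)² - 129/56·(x - 1)³.
With (x - 1) = 1/3: p(4/3) = 461/84.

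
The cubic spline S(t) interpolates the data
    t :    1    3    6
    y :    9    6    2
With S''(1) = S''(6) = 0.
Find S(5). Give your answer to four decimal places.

3.2889

Let M_i = S''(x_i). Step sizes h_i = 2, 3; slopes of the chords Δ_i = (y_(i+1) - y_i)/h_i = -3/2, -4/3.
  2·M_0 + 10·M_1 + 3·M_2 = 6(Δ_1 - Δ_0) = 1
Natural end conditions: M_0 = M_2 = 0.
Hence M_0 = 0, M_1 = 1/10, M_2 = 0.
On [3, 6], S(t) = 6 - 43/30·(t - 3) + 1/20·(t - 3)² - 1/180·(t - 3)³.
With (t - 3) = 2: S(5) = 148/45.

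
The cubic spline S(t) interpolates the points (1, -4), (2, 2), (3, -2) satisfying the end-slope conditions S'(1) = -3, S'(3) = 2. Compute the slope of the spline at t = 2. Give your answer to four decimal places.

Let m_i = S''(x_i). Step sizes h_i = 1, 1; slopes of the chords Δ_i = (y_(i+1) - y_i)/h_i = 6, -4.
  1·m_0 + 4·m_1 + 1·m_2 = 6(Δ_1 - Δ_0) = -60
Clamped end conditions give two more equations: 2h_0·m_0 + h_0·m_1 = 6(Δ_0 - S'(1)) = 54 and h_1·m_1 + 2h_1·m_2 = 6(S'(3) - Δ_1) = 36.
Solving: m_0 = 89/2, m_1 = -35, m_2 = 71/2.
On [2, 3], S'(t) = b_1 + 2c_1·(t - 2) + 3d_1·(t - 2)² with b_1 = Δ_1 - h_1(2m_1 + m_2)/6 = 7/4, c_1 = m_1/2 = -35/2, d_1 = (m_2 - m_1)/(6h_1) = 47/4. So S'(2) = 7/4.

1.7500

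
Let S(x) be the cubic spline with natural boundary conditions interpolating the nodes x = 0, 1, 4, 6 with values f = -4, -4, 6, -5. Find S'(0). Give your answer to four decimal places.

Let M_i = S''(x_i). Step sizes h_i = 1, 3, 2; slopes of the chords Δ_i = (y_(i+1) - y_i)/h_i = 0, 10/3, -11/2.
  1·M_0 + 8·M_1 + 3·M_2 = 6(Δ_1 - Δ_0) = 20
  3·M_1 + 10·M_2 + 2·M_3 = 6(Δ_2 - Δ_1) = -53
Natural end conditions: M_0 = M_3 = 0.
Solving: M_0 = 0, M_1 = 359/71, M_2 = -484/71, M_3 = 0.
On [0, 1], S'(x) = b_0 + 2c_0·x + 3d_0·x² with b_0 = Δ_0 - h_0(2M_0 + M_1)/6 = -359/426, c_0 = M_0/2 = 0, d_0 = (M_1 - M_0)/(6h_0) = 359/426. So S'(0) = -359/426.

-0.8427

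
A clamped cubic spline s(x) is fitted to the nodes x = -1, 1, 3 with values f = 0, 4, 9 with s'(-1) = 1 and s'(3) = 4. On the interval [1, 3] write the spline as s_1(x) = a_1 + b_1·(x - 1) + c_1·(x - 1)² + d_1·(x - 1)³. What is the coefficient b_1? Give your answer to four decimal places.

Write M_i for s''(x_i). With h_i = 2, 2 and divided differences Δ_i = 2, 5/2, the continuity of s' gives the tridiagonal system
  2·M_0 + 8·M_1 + 2·M_2 = 6(Δ_1 - Δ_0) = 3
Clamped end conditions give two more equations: 2h_0·M_0 + h_0·M_1 = 6(Δ_0 - s'(-1)) = 6 and h_1·M_1 + 2h_1·M_2 = 6(s'(3) - Δ_1) = 9.
Hence M_0 = 15/8, M_1 = -3/4, M_2 = 21/8.
On [1, 3], with s_1(x) = a_1 + b_1·(x - 1) + c_1·(x - 1)² + d_1·(x - 1)³: c_1 = M_1/2 = -3/8, d_1 = (M_2 - M_1)/(6h_1) = 9/32, b_1 = Δ_1 - h_1(2M_1 + M_2)/6 = 17/8.

2.1250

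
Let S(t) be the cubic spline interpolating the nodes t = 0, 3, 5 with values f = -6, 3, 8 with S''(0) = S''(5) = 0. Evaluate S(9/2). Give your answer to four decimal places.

Let M_i = S''(x_i). Step sizes h_i = 3, 2; slopes of the chords Δ_i = (y_(i+1) - y_i)/h_i = 3, 5/2.
  3·M_0 + 10·M_1 + 2·M_2 = 6(Δ_1 - Δ_0) = -3
Natural end conditions: M_0 = M_2 = 0.
Solving the tridiagonal system: M_0 = 0, M_1 = -3/10, M_2 = 0.
On [3, 5], S(t) = 3 + 27/10·(t - 3) - 3/20·(t - 3)² + 1/40·(t - 3)³.
With (t - 3) = 3/2: S(9/2) = 435/64.

6.7969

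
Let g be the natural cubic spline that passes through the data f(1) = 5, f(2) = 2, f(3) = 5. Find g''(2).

9

Put M_i = g'' at the i-th knot. Here h = (1, 1) and Δ = (-3, 3), so the interior equations h_(i-1)·M_(i-1) + 2(h_(i-1)+h_i)·M_i + h_i·M_(i+1) = 6(Δ_i − Δ_(i-1)) read
  1·M_0 + 4·M_1 + 1·M_2 = 6(Δ_1 - Δ_0) = 36
Natural end conditions: M_0 = M_2 = 0.
Hence M_0 = 0, M_1 = 9, M_2 = 0.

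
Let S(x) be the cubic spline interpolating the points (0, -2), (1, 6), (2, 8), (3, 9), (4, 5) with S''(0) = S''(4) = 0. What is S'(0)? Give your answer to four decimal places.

With m_i denoting the second derivative at x_i, h_i = 1, 1, 1, 1, and Δ_i = (y_(i+1) − y_i)/h_i = 8, 2, 1, -4:
  1·m_0 + 4·m_1 + 1·m_2 = 6(Δ_1 - Δ_0) = -36
  1·m_1 + 4·m_2 + 1·m_3 = 6(Δ_2 - Δ_1) = -6
  1·m_2 + 4·m_3 + 1·m_4 = 6(Δ_3 - Δ_2) = -30
Natural end conditions: m_0 = m_4 = 0.
Hence m_0 = 0, m_1 = -39/4, m_2 = 3, m_3 = -33/4, m_4 = 0.
On [0, 1], S'(x) = b_0 + 2c_0·x + 3d_0·x² with b_0 = Δ_0 - h_0(2m_0 + m_1)/6 = 77/8, c_0 = m_0/2 = 0, d_0 = (m_1 - m_0)/(6h_0) = -13/8. So S'(0) = 77/8.

9.6250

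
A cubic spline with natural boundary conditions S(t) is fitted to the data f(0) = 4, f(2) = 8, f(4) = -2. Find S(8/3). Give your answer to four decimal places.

With M_i denoting the second derivative at x_i, h_i = 2, 2, and Δ_i = (y_(i+1) − y_i)/h_i = 2, -5:
  2·M_0 + 8·M_1 + 2·M_2 = 6(Δ_1 - Δ_0) = -42
Natural end conditions: M_0 = M_2 = 0.
Solving: M_0 = 0, M_1 = -21/4, M_2 = 0.
On [2, 4], S(t) = 8 - 3/2·(t - 2) - 21/8·(t - 2)² + 7/16·(t - 2)³.
With (t - 2) = 2/3: S(8/3) = 161/27.

5.9630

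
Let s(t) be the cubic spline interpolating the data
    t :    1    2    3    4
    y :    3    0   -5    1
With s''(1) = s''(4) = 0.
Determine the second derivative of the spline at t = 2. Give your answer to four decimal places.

Let M_i = s''(x_i). Step sizes h_i = 1, 1, 1; slopes of the chords Δ_i = (y_(i+1) - y_i)/h_i = -3, -5, 6.
  1·M_0 + 4·M_1 + 1·M_2 = 6(Δ_1 - Δ_0) = -12
  1·M_1 + 4·M_2 + 1·M_3 = 6(Δ_2 - Δ_1) = 66
Natural end conditions: M_0 = M_3 = 0.
Solving: M_0 = 0, M_1 = -38/5, M_2 = 92/5, M_3 = 0.

-7.6000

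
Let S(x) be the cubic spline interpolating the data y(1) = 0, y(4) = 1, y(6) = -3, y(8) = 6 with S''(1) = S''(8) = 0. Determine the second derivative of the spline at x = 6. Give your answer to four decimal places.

Put M_i = S'' at the i-th knot. Here h = (3, 2, 2) and Δ = (1/3, -2, 9/2), so the interior equations h_(i-1)·M_(i-1) + 2(h_(i-1)+h_i)·M_i + h_i·M_(i+1) = 6(Δ_i − Δ_(i-1)) read
  3·M_0 + 10·M_1 + 2·M_2 = 6(Δ_1 - Δ_0) = -14
  2·M_1 + 8·M_2 + 2·M_3 = 6(Δ_2 - Δ_1) = 39
Natural end conditions: M_0 = M_3 = 0.
Solving the tridiagonal system: M_0 = 0, M_1 = -5/2, M_2 = 11/2, M_3 = 0.

5.5000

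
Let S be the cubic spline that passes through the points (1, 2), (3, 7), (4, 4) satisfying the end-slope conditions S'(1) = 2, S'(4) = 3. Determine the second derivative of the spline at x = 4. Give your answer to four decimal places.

Write M_i for S''(x_i). With h_i = 2, 1 and divided differences Δ_i = 5/2, -3, the continuity of S' gives the tridiagonal system
  2·M_0 + 6·M_1 + 1·M_2 = 6(Δ_1 - Δ_0) = -33
Clamped end conditions give two more equations: 2h_0·M_0 + h_0·M_1 = 6(Δ_0 - S'(1)) = 3 and h_1·M_1 + 2h_1·M_2 = 6(S'(4) - Δ_1) = 36.
Solving the tridiagonal system: M_0 = 79/12, M_1 = -35/3, M_2 = 143/6.

23.8333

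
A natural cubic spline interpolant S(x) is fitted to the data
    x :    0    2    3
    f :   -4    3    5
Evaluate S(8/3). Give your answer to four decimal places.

4.4074

Write σ_i for S''(x_i). With h_i = 2, 1 and divided differences Δ_i = 7/2, 2, the continuity of S' gives the tridiagonal system
  2·σ_0 + 6·σ_1 + 1·σ_2 = 6(Δ_1 - Δ_0) = -9
Natural end conditions: σ_0 = σ_2 = 0.
Forward elimination and back-substitution give σ_0 = 0, σ_1 = -3/2, σ_2 = 0.
On [2, 3], S(x) = 3 + 5/2·(x - 2) - 3/4·(x - 2)² + 1/4·(x - 2)³.
With (x - 2) = 2/3: S(8/3) = 119/27.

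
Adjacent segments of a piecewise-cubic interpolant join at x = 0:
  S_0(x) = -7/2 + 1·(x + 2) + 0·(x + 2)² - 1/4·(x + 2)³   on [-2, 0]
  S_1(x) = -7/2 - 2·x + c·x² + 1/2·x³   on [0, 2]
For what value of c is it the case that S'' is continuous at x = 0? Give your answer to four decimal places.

-1.5000

S_0''(x) = 0 - 3/2·(x + 2), so S_0''(0) = -3. On the right, S_1''(0) = 2c, so c = -3/2.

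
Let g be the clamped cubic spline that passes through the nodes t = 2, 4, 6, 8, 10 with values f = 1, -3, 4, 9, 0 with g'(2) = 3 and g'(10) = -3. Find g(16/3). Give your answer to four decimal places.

With m_i denoting the second derivative at x_i, h_i = 2, 2, 2, 2, and Δ_i = (y_(i+1) − y_i)/h_i = -2, 7/2, 5/2, -9/2:
  2·m_0 + 8·m_1 + 2·m_2 = 6(Δ_1 - Δ_0) = 33
  2·m_1 + 8·m_2 + 2·m_3 = 6(Δ_2 - Δ_1) = -6
  2·m_2 + 8·m_3 + 2·m_4 = 6(Δ_3 - Δ_2) = -42
Clamped end conditions give two more equations: 2h_0·m_0 + h_0·m_1 = 6(Δ_0 - g'(2)) = -30 and h_3·m_3 + 2h_3·m_4 = 6(g'(10) - Δ_3) = 9.
Solving the tridiagonal system: m_0 = -177/16, m_1 = 57/8, m_2 = -15/16, m_3 = -51/8, m_4 = 87/16.
On [4, 6], g(t) = -3 - 15/16·(t - 4) + 57/16·(t - 4)² - 43/64·(t - 4)³.
With (t - 4) = 4/3: g(16/3) = 53/108.

0.4907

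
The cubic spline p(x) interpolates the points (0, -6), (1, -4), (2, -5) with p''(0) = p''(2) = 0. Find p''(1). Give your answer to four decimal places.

-4.5000

Write σ_i for p''(x_i). With h_i = 1, 1 and divided differences Δ_i = 2, -1, the continuity of p' gives the tridiagonal system
  1·σ_0 + 4·σ_1 + 1·σ_2 = 6(Δ_1 - Δ_0) = -18
Natural end conditions: σ_0 = σ_2 = 0.
Hence σ_0 = 0, σ_1 = -9/2, σ_2 = 0.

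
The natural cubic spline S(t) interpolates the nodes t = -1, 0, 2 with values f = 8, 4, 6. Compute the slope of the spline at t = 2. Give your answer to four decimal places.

Let M_i = S''(x_i). Step sizes h_i = 1, 2; slopes of the chords Δ_i = (y_(i+1) - y_i)/h_i = -4, 1.
  1·M_0 + 6·M_1 + 2·M_2 = 6(Δ_1 - Δ_0) = 30
Natural end conditions: M_0 = M_2 = 0.
Forward elimination and back-substitution give M_0 = 0, M_1 = 5, M_2 = 0.
On [0, 2], S'(t) = b_1 + 2c_1·t + 3d_1·t² with b_1 = Δ_1 - h_1(2M_1 + M_2)/6 = -7/3, c_1 = M_1/2 = 5/2, d_1 = (M_2 - M_1)/(6h_1) = -5/12. So S'(2) = 8/3.

2.6667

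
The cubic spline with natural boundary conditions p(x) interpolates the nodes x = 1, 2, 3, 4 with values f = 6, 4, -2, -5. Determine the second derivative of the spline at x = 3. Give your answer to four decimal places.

6.4000

Write m_i for p''(x_i). With h_i = 1, 1, 1 and divided differences Δ_i = -2, -6, -3, the continuity of p' gives the tridiagonal system
  1·m_0 + 4·m_1 + 1·m_2 = 6(Δ_1 - Δ_0) = -24
  1·m_1 + 4·m_2 + 1·m_3 = 6(Δ_2 - Δ_1) = 18
Natural end conditions: m_0 = m_3 = 0.
Solving: m_0 = 0, m_1 = -38/5, m_2 = 32/5, m_3 = 0.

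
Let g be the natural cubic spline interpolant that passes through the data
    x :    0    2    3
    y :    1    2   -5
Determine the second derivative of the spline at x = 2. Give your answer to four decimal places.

Let σ_i = g''(x_i). Step sizes h_i = 2, 1; slopes of the chords Δ_i = (y_(i+1) - y_i)/h_i = 1/2, -7.
  2·σ_0 + 6·σ_1 + 1·σ_2 = 6(Δ_1 - Δ_0) = -45
Natural end conditions: σ_0 = σ_2 = 0.
Solving the tridiagonal system: σ_0 = 0, σ_1 = -15/2, σ_2 = 0.

-7.5000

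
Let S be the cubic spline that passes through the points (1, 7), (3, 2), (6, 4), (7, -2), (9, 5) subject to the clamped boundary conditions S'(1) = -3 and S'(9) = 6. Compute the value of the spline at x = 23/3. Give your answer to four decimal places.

-2.1169

With M_i denoting the second derivative at x_i, h_i = 2, 3, 1, 2, and Δ_i = (y_(i+1) − y_i)/h_i = -5/2, 2/3, -6, 7/2:
  2·M_0 + 10·M_1 + 3·M_2 = 6(Δ_1 - Δ_0) = 19
  3·M_1 + 8·M_2 + 1·M_3 = 6(Δ_2 - Δ_1) = -40
  1·M_2 + 6·M_3 + 2·M_4 = 6(Δ_3 - Δ_2) = 57
Clamped end conditions give two more equations: 2h_0·M_0 + h_0·M_1 = 6(Δ_0 - S'(1)) = 3 and h_3·M_3 + 2h_3·M_4 = 6(S'(9) - Δ_3) = 15.
Hence M_0 = -27/17, M_1 = 159/34, M_2 = -418/51, M_3 = 1177/102, M_4 = -103/51.
On [7, 9], S(x) = -2 - 359/102·(x - 7) + 1177/204·(x - 7)² - 461/408·(x - 7)³.
With (x - 7) = 2/3: S(23/3) = -2915/1377.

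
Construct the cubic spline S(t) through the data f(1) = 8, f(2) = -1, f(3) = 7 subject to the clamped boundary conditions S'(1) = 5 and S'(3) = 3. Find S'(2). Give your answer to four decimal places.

-2.7500

Put σ_i = S'' at the i-th knot. Here h = (1, 1) and Δ = (-9, 8), so the interior equations h_(i-1)·σ_(i-1) + 2(h_(i-1)+h_i)·σ_i + h_i·σ_(i+1) = 6(Δ_i − Δ_(i-1)) read
  1·σ_0 + 4·σ_1 + 1·σ_2 = 6(Δ_1 - Δ_0) = 102
Clamped end conditions give two more equations: 2h_0·σ_0 + h_0·σ_1 = 6(Δ_0 - S'(1)) = -84 and h_1·σ_1 + 2h_1·σ_2 = 6(S'(3) - Δ_1) = -30.
Forward elimination and back-substitution give σ_0 = -137/2, σ_1 = 53, σ_2 = -83/2.
On [2, 3], S'(t) = b_1 + 2c_1·(t - 2) + 3d_1·(t - 2)² with b_1 = Δ_1 - h_1(2σ_1 + σ_2)/6 = -11/4, c_1 = σ_1/2 = 53/2, d_1 = (σ_2 - σ_1)/(6h_1) = -63/4. So S'(2) = -11/4.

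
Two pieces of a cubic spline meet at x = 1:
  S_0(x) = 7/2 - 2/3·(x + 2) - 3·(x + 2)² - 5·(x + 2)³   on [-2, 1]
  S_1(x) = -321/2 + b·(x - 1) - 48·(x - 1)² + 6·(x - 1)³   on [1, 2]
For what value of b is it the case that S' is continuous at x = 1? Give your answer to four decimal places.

S_0'(x) = -2/3 - 6·(x + 2) - 15·(x + 2)², so S_0'(1) = -461/3. On the right, S_1'(1) = b, so b = -461/3.

-153.6667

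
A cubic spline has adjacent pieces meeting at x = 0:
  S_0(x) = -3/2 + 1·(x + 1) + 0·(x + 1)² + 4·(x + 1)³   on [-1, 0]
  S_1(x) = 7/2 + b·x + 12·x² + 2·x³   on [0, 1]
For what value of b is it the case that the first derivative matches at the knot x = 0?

13

S_0'(x) = 1 + 0·(x + 1) + 12·(x + 1)², so S_0'(0) = 13. On the right, S_1'(0) = b, so b = 13.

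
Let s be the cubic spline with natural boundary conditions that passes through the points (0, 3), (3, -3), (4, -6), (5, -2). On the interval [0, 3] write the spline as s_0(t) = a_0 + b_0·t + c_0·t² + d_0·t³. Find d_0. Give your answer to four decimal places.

-0.1183

Write σ_i for s''(x_i). With h_i = 3, 1, 1 and divided differences Δ_i = -2, -3, 4, the continuity of s' gives the tridiagonal system
  3·σ_0 + 8·σ_1 + 1·σ_2 = 6(Δ_1 - Δ_0) = -6
  1·σ_1 + 4·σ_2 + 1·σ_3 = 6(Δ_2 - Δ_1) = 42
Natural end conditions: σ_0 = σ_3 = 0.
Solving the tridiagonal system: σ_0 = 0, σ_1 = -66/31, σ_2 = 342/31, σ_3 = 0.
On [0, 3], with s_0(t) = a_0 + b_0·t + c_0·t² + d_0·t³: c_0 = σ_0/2 = 0, d_0 = (σ_1 - σ_0)/(6h_0) = -11/93, b_0 = Δ_0 - h_0(2σ_0 + σ_1)/6 = -29/31.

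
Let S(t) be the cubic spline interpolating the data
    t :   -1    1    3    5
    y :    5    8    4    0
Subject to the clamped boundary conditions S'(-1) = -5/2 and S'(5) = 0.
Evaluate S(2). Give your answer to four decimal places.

Write σ_i for S''(x_i). With h_i = 2, 2, 2 and divided differences Δ_i = 3/2, -2, -2, the continuity of S' gives the tridiagonal system
  2·σ_0 + 8·σ_1 + 2·σ_2 = 6(Δ_1 - Δ_0) = -21
  2·σ_1 + 8·σ_2 + 2·σ_3 = 6(Δ_2 - Δ_1) = 0
Clamped end conditions give two more equations: 2h_0·σ_0 + h_0·σ_1 = 6(Δ_0 - S'(-1)) = 24 and h_2·σ_2 + 2h_2·σ_3 = 6(S'(5) - Δ_2) = 12.
Solving the tridiagonal system: σ_0 = 253/30, σ_1 = -73/15, σ_2 = 8/15, σ_3 = 41/15.
On [1, 3], S(t) = 8 + 16/15·(t - 1) - 73/30·(t - 1)² + 9/20·(t - 1)³.
With (t - 1) = 1: S(2) = 85/12.

7.0833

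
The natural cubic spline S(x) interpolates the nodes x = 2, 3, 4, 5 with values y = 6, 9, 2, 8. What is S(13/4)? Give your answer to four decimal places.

Put M_i = S'' at the i-th knot. Here h = (1, 1, 1) and Δ = (3, -7, 6), so the interior equations h_(i-1)·M_(i-1) + 2(h_(i-1)+h_i)·M_i + h_i·M_(i+1) = 6(Δ_i − Δ_(i-1)) read
  1·M_0 + 4·M_1 + 1·M_2 = 6(Δ_1 - Δ_0) = -60
  1·M_1 + 4·M_2 + 1·M_3 = 6(Δ_2 - Δ_1) = 78
Natural end conditions: M_0 = M_3 = 0.
Hence M_0 = 0, M_1 = -106/5, M_2 = 124/5, M_3 = 0.
On [3, 4], S(x) = 9 - 61/15·(x - 3) - 53/5·(x - 3)² + 23/3·(x - 3)³.
With (x - 3) = 1/4: S(13/4) = 2381/320.

7.4406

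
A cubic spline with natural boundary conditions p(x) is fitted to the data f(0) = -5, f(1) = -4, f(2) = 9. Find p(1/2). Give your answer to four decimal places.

Let σ_i = p''(x_i). Step sizes h_i = 1, 1; slopes of the chords Δ_i = (y_(i+1) - y_i)/h_i = 1, 13.
  1·σ_0 + 4·σ_1 + 1·σ_2 = 6(Δ_1 - Δ_0) = 72
Natural end conditions: σ_0 = σ_2 = 0.
Solving the tridiagonal system: σ_0 = 0, σ_1 = 18, σ_2 = 0.
On [0, 1], p(x) = -5 - 2·x + 0·x² + 3·x³.
With x = 1/2: p(1/2) = -45/8.

-5.6250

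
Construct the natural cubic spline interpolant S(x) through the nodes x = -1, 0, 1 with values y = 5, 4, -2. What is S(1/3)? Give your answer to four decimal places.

Put M_i = S'' at the i-th knot. Here h = (1, 1) and Δ = (-1, -6), so the interior equations h_(i-1)·M_(i-1) + 2(h_(i-1)+h_i)·M_i + h_i·M_(i+1) = 6(Δ_i − Δ_(i-1)) read
  1·M_0 + 4·M_1 + 1·M_2 = 6(Δ_1 - Δ_0) = -30
Natural end conditions: M_0 = M_2 = 0.
Solving the tridiagonal system: M_0 = 0, M_1 = -15/2, M_2 = 0.
On [0, 1], S(x) = 4 - 7/2·x - 15/4·x² + 5/4·x³.
With x = 1/3: S(1/3) = 133/54.

2.4630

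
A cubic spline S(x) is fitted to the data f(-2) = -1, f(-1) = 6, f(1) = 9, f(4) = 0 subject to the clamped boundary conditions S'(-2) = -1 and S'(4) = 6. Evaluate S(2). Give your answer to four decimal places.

3.4269

Write M_i for S''(x_i). With h_i = 1, 2, 3 and divided differences Δ_i = 7, 3/2, -3, the continuity of S' gives the tridiagonal system
  1·M_0 + 6·M_1 + 2·M_2 = 6(Δ_1 - Δ_0) = -33
  2·M_1 + 10·M_2 + 3·M_3 = 6(Δ_2 - Δ_1) = -27
Clamped end conditions give two more equations: 2h_0·M_0 + h_0·M_1 = 6(Δ_0 - S'(-2)) = 48 and h_2·M_2 + 2h_2·M_3 = 6(S'(4) - Δ_2) = 54.
Hence M_0 = 1619/57, M_1 = -502/57, M_2 = -244/57, M_3 = 635/57.
On [1, 4], S(x) = 9 - 163/38·(x - 1) - 122/57·(x - 1)² + 293/342·(x - 1)³.
With (x - 1) = 1: S(2) = 586/171.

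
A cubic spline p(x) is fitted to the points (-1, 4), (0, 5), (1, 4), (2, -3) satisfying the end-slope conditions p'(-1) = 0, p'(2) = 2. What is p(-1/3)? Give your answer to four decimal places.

With M_i denoting the second derivative at x_i, h_i = 1, 1, 1, and Δ_i = (y_(i+1) − y_i)/h_i = 1, -1, -7:
  1·M_0 + 4·M_1 + 1·M_2 = 6(Δ_1 - Δ_0) = -12
  1·M_1 + 4·M_2 + 1·M_3 = 6(Δ_2 - Δ_1) = -36
Clamped end conditions give two more equations: 2h_0·M_0 + h_0·M_1 = 6(Δ_0 - p'(-1)) = 6 and h_2·M_2 + 2h_2·M_3 = 6(p'(2) - Δ_2) = 54.
Solving the tridiagonal system: M_0 = 38/15, M_1 = 14/15, M_2 = -274/15, M_3 = 542/15.
On [-1, 0], p(x) = 4 + 0·(x + 1) + 19/15·(x + 1)² - 4/15·(x + 1)³.
With (x + 1) = 2/3: p(-1/3) = 1816/405.

4.4840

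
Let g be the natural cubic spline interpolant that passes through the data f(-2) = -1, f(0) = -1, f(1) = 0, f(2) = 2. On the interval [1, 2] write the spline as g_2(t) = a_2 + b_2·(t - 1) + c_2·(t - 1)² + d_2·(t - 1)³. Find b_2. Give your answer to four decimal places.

Write M_i for g''(x_i). With h_i = 2, 1, 1 and divided differences Δ_i = 0, 1, 2, the continuity of g' gives the tridiagonal system
  2·M_0 + 6·M_1 + 1·M_2 = 6(Δ_1 - Δ_0) = 6
  1·M_1 + 4·M_2 + 1·M_3 = 6(Δ_2 - Δ_1) = 6
Natural end conditions: M_0 = M_3 = 0.
Forward elimination and back-substitution give M_0 = 0, M_1 = 18/23, M_2 = 30/23, M_3 = 0.
On [1, 2], with g_2(t) = a_2 + b_2·(t - 1) + c_2·(t - 1)² + d_2·(t - 1)³: c_2 = M_2/2 = 15/23, d_2 = (M_3 - M_2)/(6h_2) = -5/23, b_2 = Δ_2 - h_2(2M_2 + M_3)/6 = 36/23.

1.5652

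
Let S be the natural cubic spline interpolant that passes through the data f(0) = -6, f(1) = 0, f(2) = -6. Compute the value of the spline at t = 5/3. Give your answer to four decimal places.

-3.1111

Put M_i = S'' at the i-th knot. Here h = (1, 1) and Δ = (6, -6), so the interior equations h_(i-1)·M_(i-1) + 2(h_(i-1)+h_i)·M_i + h_i·M_(i+1) = 6(Δ_i − Δ_(i-1)) read
  1·M_0 + 4·M_1 + 1·M_2 = 6(Δ_1 - Δ_0) = -72
Natural end conditions: M_0 = M_2 = 0.
Solving: M_0 = 0, M_1 = -18, M_2 = 0.
On [1, 2], S(t) = 0 + 0·(t - 1) - 9·(t - 1)² + 3·(t - 1)³.
With (t - 1) = 2/3: S(5/3) = -28/9.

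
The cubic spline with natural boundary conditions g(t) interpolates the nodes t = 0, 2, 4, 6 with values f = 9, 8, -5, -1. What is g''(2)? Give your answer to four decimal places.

-6.5000

Let m_i = g''(x_i). Step sizes h_i = 2, 2, 2; slopes of the chords Δ_i = (y_(i+1) - y_i)/h_i = -1/2, -13/2, 2.
  2·m_0 + 8·m_1 + 2·m_2 = 6(Δ_1 - Δ_0) = -36
  2·m_1 + 8·m_2 + 2·m_3 = 6(Δ_2 - Δ_1) = 51
Natural end conditions: m_0 = m_3 = 0.
Solving: m_0 = 0, m_1 = -13/2, m_2 = 8, m_3 = 0.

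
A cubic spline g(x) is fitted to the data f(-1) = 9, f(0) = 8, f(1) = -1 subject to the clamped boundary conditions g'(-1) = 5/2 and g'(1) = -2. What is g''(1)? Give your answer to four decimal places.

Write m_i for g''(x_i). With h_i = 1, 1 and divided differences Δ_i = -1, -9, the continuity of g' gives the tridiagonal system
  1·m_0 + 4·m_1 + 1·m_2 = 6(Δ_1 - Δ_0) = -48
Clamped end conditions give two more equations: 2h_0·m_0 + h_0·m_1 = 6(Δ_0 - g'(-1)) = -21 and h_1·m_1 + 2h_1·m_2 = 6(g'(1) - Δ_1) = 42.
Solving: m_0 = -3/4, m_1 = -39/2, m_2 = 123/4.

30.7500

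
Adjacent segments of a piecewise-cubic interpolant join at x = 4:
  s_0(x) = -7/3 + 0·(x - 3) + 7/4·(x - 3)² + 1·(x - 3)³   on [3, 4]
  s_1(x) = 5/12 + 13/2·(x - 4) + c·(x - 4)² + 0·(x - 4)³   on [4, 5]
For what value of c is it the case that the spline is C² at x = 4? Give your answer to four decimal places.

s_0''(x) = 7/2 + 6·(x - 3), so s_0''(4) = 19/2. On the right, s_1''(4) = 2c, so c = 19/4.

4.7500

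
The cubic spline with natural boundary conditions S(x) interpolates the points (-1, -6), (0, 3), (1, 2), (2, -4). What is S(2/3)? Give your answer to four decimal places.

3.2716

With M_i denoting the second derivative at x_i, h_i = 1, 1, 1, and Δ_i = (y_(i+1) − y_i)/h_i = 9, -1, -6:
  1·M_0 + 4·M_1 + 1·M_2 = 6(Δ_1 - Δ_0) = -60
  1·M_1 + 4·M_2 + 1·M_3 = 6(Δ_2 - Δ_1) = -30
Natural end conditions: M_0 = M_3 = 0.
Hence M_0 = 0, M_1 = -14, M_2 = -4, M_3 = 0.
On [0, 1], S(x) = 3 + 13/3·x - 7·x² + 5/3·x³.
With x = 2/3: S(2/3) = 265/81.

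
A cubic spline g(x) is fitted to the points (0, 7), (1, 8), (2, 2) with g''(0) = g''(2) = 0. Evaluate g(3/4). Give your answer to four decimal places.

Put σ_i = g'' at the i-th knot. Here h = (1, 1) and Δ = (1, -6), so the interior equations h_(i-1)·σ_(i-1) + 2(h_(i-1)+h_i)·σ_i + h_i·σ_(i+1) = 6(Δ_i − Δ_(i-1)) read
  1·σ_0 + 4·σ_1 + 1·σ_2 = 6(Δ_1 - Δ_0) = -42
Natural end conditions: σ_0 = σ_2 = 0.
Hence σ_0 = 0, σ_1 = -21/2, σ_2 = 0.
On [0, 1], g(x) = 7 + 11/4·x + 0·x² - 7/4·x³.
With x = 3/4: g(3/4) = 2131/256.

8.3242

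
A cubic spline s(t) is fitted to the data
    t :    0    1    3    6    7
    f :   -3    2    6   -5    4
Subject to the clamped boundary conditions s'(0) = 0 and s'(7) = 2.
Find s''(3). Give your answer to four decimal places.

With m_i denoting the second derivative at x_i, h_i = 1, 2, 3, 1, and Δ_i = (y_(i+1) − y_i)/h_i = 5, 2, -11/3, 9:
  1·m_0 + 6·m_1 + 2·m_2 = 6(Δ_1 - Δ_0) = -18
  2·m_1 + 10·m_2 + 3·m_3 = 6(Δ_2 - Δ_1) = -34
  3·m_2 + 8·m_3 + 1·m_4 = 6(Δ_3 - Δ_2) = 76
Clamped end conditions give two more equations: 2h_0·m_0 + h_0·m_1 = 6(Δ_0 - s'(0)) = 30 and h_3·m_3 + 2h_3·m_4 = 6(s'(7) - Δ_3) = -42.
Forward elimination and back-substitution give m_0 = 1846/111, m_1 = -362/111, m_2 = -836/111, m_3 = 590/37, m_4 = -1072/37.

-7.5315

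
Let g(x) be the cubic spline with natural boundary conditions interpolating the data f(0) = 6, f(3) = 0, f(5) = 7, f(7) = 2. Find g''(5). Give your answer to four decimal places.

-5.6053

Let m_i = g''(x_i). Step sizes h_i = 3, 2, 2; slopes of the chords Δ_i = (y_(i+1) - y_i)/h_i = -2, 7/2, -5/2.
  3·m_0 + 10·m_1 + 2·m_2 = 6(Δ_1 - Δ_0) = 33
  2·m_1 + 8·m_2 + 2·m_3 = 6(Δ_2 - Δ_1) = -36
Natural end conditions: m_0 = m_3 = 0.
Hence m_0 = 0, m_1 = 84/19, m_2 = -213/38, m_3 = 0.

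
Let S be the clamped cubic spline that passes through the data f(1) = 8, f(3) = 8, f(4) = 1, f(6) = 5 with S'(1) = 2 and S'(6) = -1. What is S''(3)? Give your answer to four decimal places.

-10.1250

Write σ_i for S''(x_i). With h_i = 2, 1, 2 and divided differences Δ_i = 0, -7, 2, the continuity of S' gives the tridiagonal system
  2·σ_0 + 6·σ_1 + 1·σ_2 = 6(Δ_1 - Δ_0) = -42
  1·σ_1 + 6·σ_2 + 2·σ_3 = 6(Δ_2 - Δ_1) = 54
Clamped end conditions give two more equations: 2h_0·σ_0 + h_0·σ_1 = 6(Δ_0 - S'(1)) = -12 and h_2·σ_2 + 2h_2·σ_3 = 6(S'(6) - Δ_2) = -18.
Solving: σ_0 = 33/16, σ_1 = -81/8, σ_2 = 117/8, σ_3 = -189/16.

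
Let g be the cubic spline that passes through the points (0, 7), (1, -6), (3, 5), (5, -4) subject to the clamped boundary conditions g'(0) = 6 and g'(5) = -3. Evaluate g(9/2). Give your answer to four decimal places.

Write M_i for g''(x_i). With h_i = 1, 2, 2 and divided differences Δ_i = -13, 11/2, -9/2, the continuity of g' gives the tridiagonal system
  1·M_0 + 6·M_1 + 2·M_2 = 6(Δ_1 - Δ_0) = 111
  2·M_1 + 8·M_2 + 2·M_3 = 6(Δ_2 - Δ_1) = -60
Clamped end conditions give two more equations: 2h_0·M_0 + h_0·M_1 = 6(Δ_0 - g'(0)) = -114 and h_2·M_2 + 2h_2·M_3 = 6(g'(5) - Δ_2) = 9.
Forward elimination and back-substitution give M_0 = -1746/23, M_1 = 870/23, M_2 = -921/46, M_3 = 282/23.
On [3, 5], g(t) = 5 + 219/46·(t - 3) - 921/92·(t - 3)² + 495/184·(t - 3)³.
With (t - 3) = 3/2: g(9/2) = -1919/1472.

-1.3037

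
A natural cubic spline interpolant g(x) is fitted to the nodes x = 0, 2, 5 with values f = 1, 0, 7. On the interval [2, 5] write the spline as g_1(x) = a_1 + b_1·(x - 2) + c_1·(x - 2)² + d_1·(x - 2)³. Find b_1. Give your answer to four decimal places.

Write M_i for g''(x_i). With h_i = 2, 3 and divided differences Δ_i = -1/2, 7/3, the continuity of g' gives the tridiagonal system
  2·M_0 + 10·M_1 + 3·M_2 = 6(Δ_1 - Δ_0) = 17
Natural end conditions: M_0 = M_2 = 0.
Forward elimination and back-substitution give M_0 = 0, M_1 = 17/10, M_2 = 0.
On [2, 5], with g_1(x) = a_1 + b_1·(x - 2) + c_1·(x - 2)² + d_1·(x - 2)³: c_1 = M_1/2 = 17/20, d_1 = (M_2 - M_1)/(6h_1) = -17/180, b_1 = Δ_1 - h_1(2M_1 + M_2)/6 = 19/30.

0.6333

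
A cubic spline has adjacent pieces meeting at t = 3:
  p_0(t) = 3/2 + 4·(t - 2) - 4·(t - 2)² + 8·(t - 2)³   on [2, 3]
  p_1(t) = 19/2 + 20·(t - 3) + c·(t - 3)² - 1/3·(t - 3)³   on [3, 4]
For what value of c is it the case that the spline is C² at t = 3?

p_0''(t) = -8 + 48·(t - 2), so p_0''(3) = 40. On the right, p_1''(3) = 2c, so c = 20.

20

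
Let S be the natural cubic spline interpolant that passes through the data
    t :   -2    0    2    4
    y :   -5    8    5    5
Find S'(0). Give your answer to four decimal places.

2.0333

Let m_i = S''(x_i). Step sizes h_i = 2, 2, 2; slopes of the chords Δ_i = (y_(i+1) - y_i)/h_i = 13/2, -3/2, 0.
  2·m_0 + 8·m_1 + 2·m_2 = 6(Δ_1 - Δ_0) = -48
  2·m_1 + 8·m_2 + 2·m_3 = 6(Δ_2 - Δ_1) = 9
Natural end conditions: m_0 = m_3 = 0.
Hence m_0 = 0, m_1 = -67/10, m_2 = 14/5, m_3 = 0.
On [0, 2], S'(t) = b_1 + 2c_1·t + 3d_1·t² with b_1 = Δ_1 - h_1(2m_1 + m_2)/6 = 61/30, c_1 = m_1/2 = -67/20, d_1 = (m_2 - m_1)/(6h_1) = 19/24. So S'(0) = 61/30.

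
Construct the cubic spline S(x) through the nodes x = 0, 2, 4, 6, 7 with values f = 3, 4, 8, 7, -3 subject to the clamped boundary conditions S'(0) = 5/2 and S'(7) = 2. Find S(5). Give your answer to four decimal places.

11.3823

Put σ_i = S'' at the i-th knot. Here h = (2, 2, 2, 1) and Δ = (1/2, 2, -1/2, -10), so the interior equations h_(i-1)·σ_(i-1) + 2(h_(i-1)+h_i)·σ_i + h_i·σ_(i+1) = 6(Δ_i − Δ_(i-1)) read
  2·σ_0 + 8·σ_1 + 2·σ_2 = 6(Δ_1 - Δ_0) = 9
  2·σ_1 + 8·σ_2 + 2·σ_3 = 6(Δ_2 - Δ_1) = -15
  2·σ_2 + 6·σ_3 + 1·σ_4 = 6(Δ_3 - Δ_2) = -57
Clamped end conditions give two more equations: 2h_0·σ_0 + h_0·σ_1 = 6(Δ_0 - S'(0)) = -12 and h_3·σ_3 + 2h_3·σ_4 = 6(S'(7) - Δ_3) = 72.
Solving: σ_0 = -647/172, σ_1 = 131/86, σ_2 = 373/172, σ_3 = -761/43, σ_4 = 3857/86.
On [4, 6], S(x) = 8 + 170/43·(x - 4) + 373/344·(x - 4)² - 1139/688·(x - 4)³.
With (x - 4) = 1: S(5) = 7831/688.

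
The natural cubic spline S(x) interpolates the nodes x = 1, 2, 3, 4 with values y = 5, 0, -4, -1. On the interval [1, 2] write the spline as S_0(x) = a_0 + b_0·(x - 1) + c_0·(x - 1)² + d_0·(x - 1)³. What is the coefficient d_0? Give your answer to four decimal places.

Write M_i for S''(x_i). With h_i = 1, 1, 1 and divided differences Δ_i = -5, -4, 3, the continuity of S' gives the tridiagonal system
  1·M_0 + 4·M_1 + 1·M_2 = 6(Δ_1 - Δ_0) = 6
  1·M_1 + 4·M_2 + 1·M_3 = 6(Δ_2 - Δ_1) = 42
Natural end conditions: M_0 = M_3 = 0.
Forward elimination and back-substitution give M_0 = 0, M_1 = -6/5, M_2 = 54/5, M_3 = 0.
On [1, 2], with S_0(x) = a_0 + b_0·(x - 1) + c_0·(x - 1)² + d_0·(x - 1)³: c_0 = M_0/2 = 0, d_0 = (M_1 - M_0)/(6h_0) = -1/5, b_0 = Δ_0 - h_0(2M_0 + M_1)/6 = -24/5.

-0.2000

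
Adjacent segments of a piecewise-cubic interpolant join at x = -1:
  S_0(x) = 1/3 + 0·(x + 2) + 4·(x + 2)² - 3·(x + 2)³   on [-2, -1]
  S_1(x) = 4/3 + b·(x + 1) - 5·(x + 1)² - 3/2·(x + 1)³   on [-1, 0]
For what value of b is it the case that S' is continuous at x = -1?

S_0'(x) = 0 + 8·(x + 2) - 9·(x + 2)², so S_0'(-1) = -1. On the right, S_1'(-1) = b, so b = -1.

-1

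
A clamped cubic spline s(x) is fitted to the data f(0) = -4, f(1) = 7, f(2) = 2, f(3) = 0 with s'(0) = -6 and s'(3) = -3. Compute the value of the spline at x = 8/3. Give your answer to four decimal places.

Put M_i = s'' at the i-th knot. Here h = (1, 1, 1) and Δ = (11, -5, -2), so the interior equations h_(i-1)·M_(i-1) + 2(h_(i-1)+h_i)·M_i + h_i·M_(i+1) = 6(Δ_i − Δ_(i-1)) read
  1·M_0 + 4·M_1 + 1·M_2 = 6(Δ_1 - Δ_0) = -96
  1·M_1 + 4·M_2 + 1·M_3 = 6(Δ_2 - Δ_1) = 18
Clamped end conditions give two more equations: 2h_0·M_0 + h_0·M_1 = 6(Δ_0 - s'(0)) = 102 and h_2·M_2 + 2h_2·M_3 = 6(s'(3) - Δ_2) = -6.
Hence M_0 = 374/5, M_1 = -238/5, M_2 = 98/5, M_3 = -64/5.
On [2, 3], s(x) = 2 - 32/5·(x - 2) + 49/5·(x - 2)² - 27/5·(x - 2)³.
With (x - 2) = 2/3: s(8/3) = 22/45.

0.4889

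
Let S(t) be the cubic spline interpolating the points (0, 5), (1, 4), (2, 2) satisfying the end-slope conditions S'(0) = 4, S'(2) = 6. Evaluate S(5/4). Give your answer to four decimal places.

Let σ_i = S''(x_i). Step sizes h_i = 1, 1; slopes of the chords Δ_i = (y_(i+1) - y_i)/h_i = -1, -2.
  1·σ_0 + 4·σ_1 + 1·σ_2 = 6(Δ_1 - Δ_0) = -6
Clamped end conditions give two more equations: 2h_0·σ_0 + h_0·σ_1 = 6(Δ_0 - S'(0)) = -30 and h_1·σ_1 + 2h_1·σ_2 = 6(S'(2) - Δ_1) = 48.
Forward elimination and back-substitution give σ_0 = -25/2, σ_1 = -5, σ_2 = 53/2.
On [1, 2], S(t) = 4 - 19/4·(t - 1) - 5/2·(t - 1)² + 21/4·(t - 1)³.
With (t - 1) = 1/4: S(5/4) = 701/256.

2.7383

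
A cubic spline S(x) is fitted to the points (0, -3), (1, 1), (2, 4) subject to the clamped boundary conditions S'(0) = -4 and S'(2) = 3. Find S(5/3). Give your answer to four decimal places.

3.1852

With σ_i denoting the second derivative at x_i, h_i = 1, 1, and Δ_i = (y_(i+1) − y_i)/h_i = 4, 3:
  1·σ_0 + 4·σ_1 + 1·σ_2 = 6(Δ_1 - Δ_0) = -6
Clamped end conditions give two more equations: 2h_0·σ_0 + h_0·σ_1 = 6(Δ_0 - S'(0)) = 48 and h_1·σ_1 + 2h_1·σ_2 = 6(S'(2) - Δ_1) = 0.
Forward elimination and back-substitution give σ_0 = 29, σ_1 = -10, σ_2 = 5.
On [1, 2], S(x) = 1 + 11/2·(x - 1) - 5·(x - 1)² + 5/2·(x - 1)³.
With (x - 1) = 2/3: S(5/3) = 86/27.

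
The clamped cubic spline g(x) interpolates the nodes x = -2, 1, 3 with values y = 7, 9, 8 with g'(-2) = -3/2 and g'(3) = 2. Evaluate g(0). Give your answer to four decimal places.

Put M_i = g'' at the i-th knot. Here h = (3, 2) and Δ = (2/3, -1/2), so the interior equations h_(i-1)·M_(i-1) + 2(h_(i-1)+h_i)·M_i + h_i·M_(i+1) = 6(Δ_i − Δ_(i-1)) read
  3·M_0 + 10·M_1 + 2·M_2 = 6(Δ_1 - Δ_0) = -7
Clamped end conditions give two more equations: 2h_0·M_0 + h_0·M_1 = 6(Δ_0 - g'(-2)) = 13 and h_1·M_1 + 2h_1·M_2 = 6(g'(3) - Δ_1) = 15.
Hence M_0 = 107/30, M_1 = -14/5, M_2 = 103/20.
On [-2, 1], g(x) = 7 - 3/2·(x + 2) + 107/60·(x + 2)² - 191/540·(x + 2)³.
With (x + 2) = 2: g(0) = 1121/135.

8.3037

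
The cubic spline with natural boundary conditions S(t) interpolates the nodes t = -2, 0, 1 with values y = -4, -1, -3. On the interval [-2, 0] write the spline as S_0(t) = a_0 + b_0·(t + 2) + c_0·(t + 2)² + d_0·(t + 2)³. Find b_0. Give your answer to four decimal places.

Write m_i for S''(x_i). With h_i = 2, 1 and divided differences Δ_i = 3/2, -2, the continuity of S' gives the tridiagonal system
  2·m_0 + 6·m_1 + 1·m_2 = 6(Δ_1 - Δ_0) = -21
Natural end conditions: m_0 = m_2 = 0.
Hence m_0 = 0, m_1 = -7/2, m_2 = 0.
On [-2, 0], with S_0(t) = a_0 + b_0·(t + 2) + c_0·(t + 2)² + d_0·(t + 2)³: c_0 = m_0/2 = 0, d_0 = (m_1 - m_0)/(6h_0) = -7/24, b_0 = Δ_0 - h_0(2m_0 + m_1)/6 = 8/3.

2.6667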